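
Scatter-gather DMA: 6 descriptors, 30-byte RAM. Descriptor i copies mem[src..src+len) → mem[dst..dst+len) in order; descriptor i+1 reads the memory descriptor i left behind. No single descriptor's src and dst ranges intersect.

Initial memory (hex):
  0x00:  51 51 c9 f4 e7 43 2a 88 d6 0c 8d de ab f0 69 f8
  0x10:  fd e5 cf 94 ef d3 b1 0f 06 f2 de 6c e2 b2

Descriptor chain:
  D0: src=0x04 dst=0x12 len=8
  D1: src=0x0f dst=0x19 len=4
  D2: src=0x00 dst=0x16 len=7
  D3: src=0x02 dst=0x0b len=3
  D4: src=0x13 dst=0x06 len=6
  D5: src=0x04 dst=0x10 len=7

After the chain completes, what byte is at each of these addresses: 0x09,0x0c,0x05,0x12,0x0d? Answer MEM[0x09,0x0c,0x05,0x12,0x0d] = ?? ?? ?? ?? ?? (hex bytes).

  after D0: wrote 8B at 0x12 = e7432a88d60c8dde
  after D1: wrote 4B at 0x19 = f8fde5e7
  after D2: wrote 7B at 0x16 = 5151c9f4e7432a
  after D3: wrote 3B at 0x0b = c9f4e7
  after D4: wrote 6B at 0x06 = 432a885151c9
  after D5: wrote 7B at 0x10 = e743432a885151
query mem[0x09]=0x51, mem[0x0c]=0xf4, mem[0x05]=0x43, mem[0x12]=0x43, mem[0x0d]=0xe7

MEM[0x09,0x0c,0x05,0x12,0x0d] = 51 f4 43 43 e7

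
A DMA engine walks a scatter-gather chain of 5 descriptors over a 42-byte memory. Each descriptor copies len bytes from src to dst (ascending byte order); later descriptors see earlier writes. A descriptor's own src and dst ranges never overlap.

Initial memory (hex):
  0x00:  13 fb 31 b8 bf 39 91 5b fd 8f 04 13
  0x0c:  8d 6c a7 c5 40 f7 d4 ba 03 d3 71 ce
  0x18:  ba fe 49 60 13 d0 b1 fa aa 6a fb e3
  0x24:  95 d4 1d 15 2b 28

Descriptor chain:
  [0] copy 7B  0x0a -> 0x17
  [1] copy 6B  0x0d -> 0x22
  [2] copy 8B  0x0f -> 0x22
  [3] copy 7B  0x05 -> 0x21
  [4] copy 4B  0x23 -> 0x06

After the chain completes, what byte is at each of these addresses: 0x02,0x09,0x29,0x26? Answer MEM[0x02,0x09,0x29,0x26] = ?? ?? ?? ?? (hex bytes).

[0] 0x0a->0x17 len=7 : 04 13 8d 6c a7 c5 40
[1] 0x0d->0x22 len=6 : 6c a7 c5 40 f7 d4
[2] 0x0f->0x22 len=8 : c5 40 f7 d4 ba 03 d3 71
[3] 0x05->0x21 len=7 : 39 91 5b fd 8f 04 13
[4] 0x23->0x06 len=4 : 5b fd 8f 04
query mem[0x02]=0x31, mem[0x09]=0x04, mem[0x29]=0x71, mem[0x26]=0x04

MEM[0x02,0x09,0x29,0x26] = 31 04 71 04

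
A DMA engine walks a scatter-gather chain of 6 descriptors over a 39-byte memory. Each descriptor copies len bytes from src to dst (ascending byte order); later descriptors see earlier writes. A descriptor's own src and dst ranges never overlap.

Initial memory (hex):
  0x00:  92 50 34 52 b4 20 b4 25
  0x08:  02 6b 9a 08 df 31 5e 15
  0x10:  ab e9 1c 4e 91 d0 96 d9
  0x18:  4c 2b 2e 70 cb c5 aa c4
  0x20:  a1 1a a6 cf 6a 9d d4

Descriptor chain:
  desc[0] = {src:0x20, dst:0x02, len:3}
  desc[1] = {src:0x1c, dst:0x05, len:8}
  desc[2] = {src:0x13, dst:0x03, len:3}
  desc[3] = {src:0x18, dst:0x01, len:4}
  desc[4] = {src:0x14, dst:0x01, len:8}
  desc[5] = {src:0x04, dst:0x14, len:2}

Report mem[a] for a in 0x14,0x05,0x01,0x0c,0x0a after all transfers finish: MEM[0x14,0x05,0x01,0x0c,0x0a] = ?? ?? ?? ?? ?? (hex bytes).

MEM[0x14,0x05,0x01,0x0c,0x0a] = d9 4c 91 cf 1a

D0: mem[0x02..0x04] <- [a1 1a a6]
D1: mem[0x05..0x0c] <- [cb c5 aa c4 a1 1a a6 cf]
D2: mem[0x03..0x05] <- [4e 91 d0]
D3: mem[0x01..0x04] <- [4c 2b 2e 70]
D4: mem[0x01..0x08] <- [91 d0 96 d9 4c 2b 2e 70]
D5: mem[0x14..0x15] <- [d9 4c]
query mem[0x14]=0xd9, mem[0x05]=0x4c, mem[0x01]=0x91, mem[0x0c]=0xcf, mem[0x0a]=0x1a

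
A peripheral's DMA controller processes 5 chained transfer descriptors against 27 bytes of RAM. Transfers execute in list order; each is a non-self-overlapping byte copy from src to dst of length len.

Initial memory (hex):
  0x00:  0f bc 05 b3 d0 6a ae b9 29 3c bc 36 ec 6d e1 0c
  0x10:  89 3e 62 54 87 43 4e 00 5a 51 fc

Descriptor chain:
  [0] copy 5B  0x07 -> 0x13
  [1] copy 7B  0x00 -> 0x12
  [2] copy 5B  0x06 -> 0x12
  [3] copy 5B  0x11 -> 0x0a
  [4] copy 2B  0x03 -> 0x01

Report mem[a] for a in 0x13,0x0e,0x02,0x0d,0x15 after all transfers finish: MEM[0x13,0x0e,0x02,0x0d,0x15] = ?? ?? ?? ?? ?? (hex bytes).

D0: mem[0x13..0x17] <- [b9 29 3c bc 36]
D1: mem[0x12..0x18] <- [0f bc 05 b3 d0 6a ae]
D2: mem[0x12..0x16] <- [ae b9 29 3c bc]
D3: mem[0x0a..0x0e] <- [3e ae b9 29 3c]
D4: mem[0x01..0x02] <- [b3 d0]
query mem[0x13]=0xb9, mem[0x0e]=0x3c, mem[0x02]=0xd0, mem[0x0d]=0x29, mem[0x15]=0x3c

MEM[0x13,0x0e,0x02,0x0d,0x15] = b9 3c d0 29 3c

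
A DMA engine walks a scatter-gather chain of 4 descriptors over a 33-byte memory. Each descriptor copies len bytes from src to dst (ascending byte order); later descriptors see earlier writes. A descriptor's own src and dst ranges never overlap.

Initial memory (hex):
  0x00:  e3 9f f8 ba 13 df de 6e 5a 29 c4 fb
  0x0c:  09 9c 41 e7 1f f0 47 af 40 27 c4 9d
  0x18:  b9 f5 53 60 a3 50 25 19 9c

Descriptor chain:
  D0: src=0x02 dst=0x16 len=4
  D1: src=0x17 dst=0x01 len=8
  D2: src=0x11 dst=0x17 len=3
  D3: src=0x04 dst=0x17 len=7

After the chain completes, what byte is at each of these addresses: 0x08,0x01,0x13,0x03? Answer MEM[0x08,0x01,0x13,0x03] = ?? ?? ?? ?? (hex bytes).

  after D0: wrote 4B at 0x16 = f8ba13df
  after D1: wrote 8B at 0x01 = ba13df5360a35025
  after D2: wrote 3B at 0x17 = f047af
  after D3: wrote 7B at 0x17 = 5360a3502529c4
query mem[0x08]=0x25, mem[0x01]=0xba, mem[0x13]=0xaf, mem[0x03]=0xdf

MEM[0x08,0x01,0x13,0x03] = 25 ba af df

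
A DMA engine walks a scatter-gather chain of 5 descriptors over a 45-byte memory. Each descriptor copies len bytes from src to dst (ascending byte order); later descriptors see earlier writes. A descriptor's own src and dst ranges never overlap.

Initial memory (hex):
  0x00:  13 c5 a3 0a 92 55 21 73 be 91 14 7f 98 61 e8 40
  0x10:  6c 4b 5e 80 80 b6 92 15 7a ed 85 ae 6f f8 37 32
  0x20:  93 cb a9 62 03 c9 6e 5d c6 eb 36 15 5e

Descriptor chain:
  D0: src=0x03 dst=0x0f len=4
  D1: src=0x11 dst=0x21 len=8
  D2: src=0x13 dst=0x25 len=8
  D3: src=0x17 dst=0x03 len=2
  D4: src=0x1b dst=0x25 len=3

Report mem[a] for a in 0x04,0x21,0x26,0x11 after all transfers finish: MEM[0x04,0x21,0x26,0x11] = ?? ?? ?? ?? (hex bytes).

MEM[0x04,0x21,0x26,0x11] = 7a 55 6f 55

[0] 0x03->0x0f len=4 : 0a 92 55 21
[1] 0x11->0x21 len=8 : 55 21 80 80 b6 92 15 7a
[2] 0x13->0x25 len=8 : 80 80 b6 92 15 7a ed 85
[3] 0x17->0x03 len=2 : 15 7a
[4] 0x1b->0x25 len=3 : ae 6f f8
query mem[0x04]=0x7a, mem[0x21]=0x55, mem[0x26]=0x6f, mem[0x11]=0x55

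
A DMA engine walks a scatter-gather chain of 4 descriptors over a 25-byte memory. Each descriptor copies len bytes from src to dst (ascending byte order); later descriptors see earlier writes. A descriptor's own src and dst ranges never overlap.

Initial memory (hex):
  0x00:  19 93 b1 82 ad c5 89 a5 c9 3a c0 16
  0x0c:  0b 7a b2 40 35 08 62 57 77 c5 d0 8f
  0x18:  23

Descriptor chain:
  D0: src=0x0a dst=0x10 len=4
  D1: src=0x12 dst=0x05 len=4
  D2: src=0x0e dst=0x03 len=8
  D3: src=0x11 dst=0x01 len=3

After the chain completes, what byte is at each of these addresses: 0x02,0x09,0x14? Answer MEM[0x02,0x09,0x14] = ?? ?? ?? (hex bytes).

D0: mem[0x10..0x13] <- [c0 16 0b 7a]
D1: mem[0x05..0x08] <- [0b 7a 77 c5]
D2: mem[0x03..0x0a] <- [b2 40 c0 16 0b 7a 77 c5]
D3: mem[0x01..0x03] <- [16 0b 7a]
query mem[0x02]=0x0b, mem[0x09]=0x77, mem[0x14]=0x77

MEM[0x02,0x09,0x14] = 0b 77 77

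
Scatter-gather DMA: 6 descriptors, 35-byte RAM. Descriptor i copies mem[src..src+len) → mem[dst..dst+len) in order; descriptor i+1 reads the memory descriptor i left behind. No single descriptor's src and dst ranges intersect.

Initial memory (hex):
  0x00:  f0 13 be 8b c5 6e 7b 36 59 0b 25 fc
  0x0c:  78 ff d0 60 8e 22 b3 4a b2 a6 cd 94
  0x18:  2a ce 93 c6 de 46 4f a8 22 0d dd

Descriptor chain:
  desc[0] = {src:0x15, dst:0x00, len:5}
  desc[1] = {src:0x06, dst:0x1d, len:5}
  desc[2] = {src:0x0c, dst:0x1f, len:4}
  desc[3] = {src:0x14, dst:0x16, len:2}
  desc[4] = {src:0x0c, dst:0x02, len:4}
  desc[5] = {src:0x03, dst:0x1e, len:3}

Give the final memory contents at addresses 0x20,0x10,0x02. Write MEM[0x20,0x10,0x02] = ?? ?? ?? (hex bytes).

MEM[0x20,0x10,0x02] = 60 8e 78

[0] 0x15->0x00 len=5 : a6 cd 94 2a ce
[1] 0x06->0x1d len=5 : 7b 36 59 0b 25
[2] 0x0c->0x1f len=4 : 78 ff d0 60
[3] 0x14->0x16 len=2 : b2 a6
[4] 0x0c->0x02 len=4 : 78 ff d0 60
[5] 0x03->0x1e len=3 : ff d0 60
query mem[0x20]=0x60, mem[0x10]=0x8e, mem[0x02]=0x78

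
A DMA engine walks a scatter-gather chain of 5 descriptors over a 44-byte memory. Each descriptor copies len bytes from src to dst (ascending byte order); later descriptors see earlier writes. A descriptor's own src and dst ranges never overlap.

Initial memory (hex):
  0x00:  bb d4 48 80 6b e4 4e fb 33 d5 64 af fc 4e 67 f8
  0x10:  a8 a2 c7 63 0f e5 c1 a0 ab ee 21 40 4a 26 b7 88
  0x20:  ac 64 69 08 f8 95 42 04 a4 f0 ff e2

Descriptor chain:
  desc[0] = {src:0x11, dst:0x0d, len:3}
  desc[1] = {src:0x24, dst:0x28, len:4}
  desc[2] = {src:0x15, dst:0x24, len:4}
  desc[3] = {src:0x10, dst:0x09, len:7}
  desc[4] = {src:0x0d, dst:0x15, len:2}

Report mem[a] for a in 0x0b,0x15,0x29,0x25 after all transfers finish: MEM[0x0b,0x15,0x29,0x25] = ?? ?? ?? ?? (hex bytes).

#0 dst[0x0d+3] := {0xa2,0xc7,0x63}
#1 dst[0x28+4] := {0xf8,0x95,0x42,0x04}
#2 dst[0x24+4] := {0xe5,0xc1,0xa0,0xab}
#3 dst[0x09+7] := {0xa8,0xa2,0xc7,0x63,0x0f,0xe5,0xc1}
#4 dst[0x15+2] := {0x0f,0xe5}
query mem[0x0b]=0xc7, mem[0x15]=0x0f, mem[0x29]=0x95, mem[0x25]=0xc1

MEM[0x0b,0x15,0x29,0x25] = c7 0f 95 c1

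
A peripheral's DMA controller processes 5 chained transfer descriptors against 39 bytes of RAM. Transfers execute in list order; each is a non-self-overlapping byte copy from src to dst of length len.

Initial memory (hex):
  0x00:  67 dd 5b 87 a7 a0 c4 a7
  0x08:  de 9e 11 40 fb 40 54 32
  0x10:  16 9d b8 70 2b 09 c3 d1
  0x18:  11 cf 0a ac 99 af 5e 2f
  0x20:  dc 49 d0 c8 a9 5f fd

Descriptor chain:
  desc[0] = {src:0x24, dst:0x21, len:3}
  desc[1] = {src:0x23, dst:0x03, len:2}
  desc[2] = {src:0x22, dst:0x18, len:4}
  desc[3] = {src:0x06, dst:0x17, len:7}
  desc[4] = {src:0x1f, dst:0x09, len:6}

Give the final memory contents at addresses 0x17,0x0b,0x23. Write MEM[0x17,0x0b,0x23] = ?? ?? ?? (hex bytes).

#0 dst[0x21+3] := {0xa9,0x5f,0xfd}
#1 dst[0x03+2] := {0xfd,0xa9}
#2 dst[0x18+4] := {0x5f,0xfd,0xa9,0x5f}
#3 dst[0x17+7] := {0xc4,0xa7,0xde,0x9e,0x11,0x40,0xfb}
#4 dst[0x09+6] := {0x2f,0xdc,0xa9,0x5f,0xfd,0xa9}
query mem[0x17]=0xc4, mem[0x0b]=0xa9, mem[0x23]=0xfd

MEM[0x17,0x0b,0x23] = c4 a9 fd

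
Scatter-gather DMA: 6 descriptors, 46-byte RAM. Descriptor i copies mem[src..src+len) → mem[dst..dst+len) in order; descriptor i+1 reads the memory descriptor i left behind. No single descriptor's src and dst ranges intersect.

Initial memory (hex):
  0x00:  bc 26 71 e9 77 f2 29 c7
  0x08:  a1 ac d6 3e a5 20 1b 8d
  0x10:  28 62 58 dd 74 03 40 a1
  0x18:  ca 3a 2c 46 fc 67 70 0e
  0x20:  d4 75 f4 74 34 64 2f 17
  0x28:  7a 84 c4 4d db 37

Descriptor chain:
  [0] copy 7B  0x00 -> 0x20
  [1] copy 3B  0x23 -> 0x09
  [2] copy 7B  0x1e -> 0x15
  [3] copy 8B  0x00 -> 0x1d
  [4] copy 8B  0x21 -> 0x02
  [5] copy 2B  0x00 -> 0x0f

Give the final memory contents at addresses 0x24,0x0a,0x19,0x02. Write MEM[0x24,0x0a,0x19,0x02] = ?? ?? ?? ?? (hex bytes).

MEM[0x24,0x0a,0x19,0x02] = c7 77 71 77

[0] 0x00->0x20 len=7 : bc 26 71 e9 77 f2 29
[1] 0x23->0x09 len=3 : e9 77 f2
[2] 0x1e->0x15 len=7 : 70 0e bc 26 71 e9 77
[3] 0x00->0x1d len=8 : bc 26 71 e9 77 f2 29 c7
[4] 0x21->0x02 len=8 : 77 f2 29 c7 f2 29 17 7a
[5] 0x00->0x0f len=2 : bc 26
query mem[0x24]=0xc7, mem[0x0a]=0x77, mem[0x19]=0x71, mem[0x02]=0x77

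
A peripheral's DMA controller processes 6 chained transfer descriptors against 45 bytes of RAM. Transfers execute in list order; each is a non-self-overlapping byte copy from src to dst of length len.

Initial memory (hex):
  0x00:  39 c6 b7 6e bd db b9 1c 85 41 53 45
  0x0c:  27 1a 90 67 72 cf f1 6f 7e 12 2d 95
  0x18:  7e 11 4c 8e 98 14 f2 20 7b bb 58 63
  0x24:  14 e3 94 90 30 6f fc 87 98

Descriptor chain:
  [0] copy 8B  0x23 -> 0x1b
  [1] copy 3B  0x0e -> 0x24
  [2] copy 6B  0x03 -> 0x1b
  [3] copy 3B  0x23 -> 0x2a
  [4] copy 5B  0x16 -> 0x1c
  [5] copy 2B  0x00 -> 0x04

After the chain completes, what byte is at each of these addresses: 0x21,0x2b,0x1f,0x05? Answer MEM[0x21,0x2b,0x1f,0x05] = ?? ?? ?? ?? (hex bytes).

#0 dst[0x1b+8] := {0x63,0x14,0xe3,0x94,0x90,0x30,0x6f,0xfc}
#1 dst[0x24+3] := {0x90,0x67,0x72}
#2 dst[0x1b+6] := {0x6e,0xbd,0xdb,0xb9,0x1c,0x85}
#3 dst[0x2a+3] := {0x63,0x90,0x67}
#4 dst[0x1c+5] := {0x2d,0x95,0x7e,0x11,0x4c}
#5 dst[0x04+2] := {0x39,0xc6}
query mem[0x21]=0x6f, mem[0x2b]=0x90, mem[0x1f]=0x11, mem[0x05]=0xc6

MEM[0x21,0x2b,0x1f,0x05] = 6f 90 11 c6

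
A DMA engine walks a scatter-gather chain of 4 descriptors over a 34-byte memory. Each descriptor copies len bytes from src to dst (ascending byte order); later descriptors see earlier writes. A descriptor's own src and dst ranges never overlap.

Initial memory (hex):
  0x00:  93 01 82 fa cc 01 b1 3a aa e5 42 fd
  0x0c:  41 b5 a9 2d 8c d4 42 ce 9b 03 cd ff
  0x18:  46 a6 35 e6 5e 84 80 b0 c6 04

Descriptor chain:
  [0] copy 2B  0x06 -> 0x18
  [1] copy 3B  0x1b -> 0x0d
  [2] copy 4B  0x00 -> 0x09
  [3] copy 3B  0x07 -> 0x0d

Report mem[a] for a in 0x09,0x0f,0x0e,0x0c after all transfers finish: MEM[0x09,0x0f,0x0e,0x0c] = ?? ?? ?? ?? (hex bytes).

  after D0: wrote 2B at 0x18 = b13a
  after D1: wrote 3B at 0x0d = e65e84
  after D2: wrote 4B at 0x09 = 930182fa
  after D3: wrote 3B at 0x0d = 3aaa93
query mem[0x09]=0x93, mem[0x0f]=0x93, mem[0x0e]=0xaa, mem[0x0c]=0xfa

MEM[0x09,0x0f,0x0e,0x0c] = 93 93 aa fa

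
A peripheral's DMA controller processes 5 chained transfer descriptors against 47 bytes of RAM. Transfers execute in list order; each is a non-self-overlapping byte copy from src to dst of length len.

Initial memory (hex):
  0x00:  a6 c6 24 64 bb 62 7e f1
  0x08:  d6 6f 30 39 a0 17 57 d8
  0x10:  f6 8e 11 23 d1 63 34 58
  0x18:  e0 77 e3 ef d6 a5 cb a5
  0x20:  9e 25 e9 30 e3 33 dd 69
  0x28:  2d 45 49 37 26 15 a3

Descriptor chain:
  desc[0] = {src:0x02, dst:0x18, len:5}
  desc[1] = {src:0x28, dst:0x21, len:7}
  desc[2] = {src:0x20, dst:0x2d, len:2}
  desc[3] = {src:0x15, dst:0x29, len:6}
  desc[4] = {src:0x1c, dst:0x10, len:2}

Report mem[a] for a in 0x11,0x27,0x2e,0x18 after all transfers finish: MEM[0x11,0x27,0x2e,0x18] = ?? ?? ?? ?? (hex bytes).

D0: mem[0x18..0x1c] <- [24 64 bb 62 7e]
D1: mem[0x21..0x27] <- [2d 45 49 37 26 15 a3]
D2: mem[0x2d..0x2e] <- [9e 2d]
D3: mem[0x29..0x2e] <- [63 34 58 24 64 bb]
D4: mem[0x10..0x11] <- [7e a5]
query mem[0x11]=0xa5, mem[0x27]=0xa3, mem[0x2e]=0xbb, mem[0x18]=0x24

MEM[0x11,0x27,0x2e,0x18] = a5 a3 bb 24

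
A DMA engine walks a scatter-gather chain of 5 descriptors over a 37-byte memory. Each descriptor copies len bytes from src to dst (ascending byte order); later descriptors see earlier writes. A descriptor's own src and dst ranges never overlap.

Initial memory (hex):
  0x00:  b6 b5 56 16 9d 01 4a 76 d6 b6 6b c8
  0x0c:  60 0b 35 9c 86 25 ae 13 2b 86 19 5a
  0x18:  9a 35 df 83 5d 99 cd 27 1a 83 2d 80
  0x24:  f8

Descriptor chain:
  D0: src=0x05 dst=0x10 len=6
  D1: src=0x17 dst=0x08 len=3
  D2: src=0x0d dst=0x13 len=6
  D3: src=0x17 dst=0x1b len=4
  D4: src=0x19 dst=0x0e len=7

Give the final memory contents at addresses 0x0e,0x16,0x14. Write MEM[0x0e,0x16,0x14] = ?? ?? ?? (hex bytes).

#0 dst[0x10+6] := {0x01,0x4a,0x76,0xd6,0xb6,0x6b}
#1 dst[0x08+3] := {0x5a,0x9a,0x35}
#2 dst[0x13+6] := {0x0b,0x35,0x9c,0x01,0x4a,0x76}
#3 dst[0x1b+4] := {0x4a,0x76,0x35,0xdf}
#4 dst[0x0e+7] := {0x35,0xdf,0x4a,0x76,0x35,0xdf,0x27}
query mem[0x0e]=0x35, mem[0x16]=0x01, mem[0x14]=0x27

MEM[0x0e,0x16,0x14] = 35 01 27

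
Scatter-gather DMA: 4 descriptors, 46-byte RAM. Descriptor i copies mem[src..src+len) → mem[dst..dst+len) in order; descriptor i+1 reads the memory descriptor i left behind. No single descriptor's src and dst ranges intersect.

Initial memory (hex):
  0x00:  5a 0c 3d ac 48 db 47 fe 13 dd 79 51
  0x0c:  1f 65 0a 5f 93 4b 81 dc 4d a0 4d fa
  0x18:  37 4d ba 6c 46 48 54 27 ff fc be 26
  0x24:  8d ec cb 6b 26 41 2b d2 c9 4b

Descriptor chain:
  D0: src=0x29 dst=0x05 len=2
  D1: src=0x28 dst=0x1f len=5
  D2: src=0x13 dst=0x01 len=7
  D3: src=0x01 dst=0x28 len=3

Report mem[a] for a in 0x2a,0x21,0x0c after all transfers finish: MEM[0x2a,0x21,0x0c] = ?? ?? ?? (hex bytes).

[0] 0x29->0x05 len=2 : 41 2b
[1] 0x28->0x1f len=5 : 26 41 2b d2 c9
[2] 0x13->0x01 len=7 : dc 4d a0 4d fa 37 4d
[3] 0x01->0x28 len=3 : dc 4d a0
query mem[0x2a]=0xa0, mem[0x21]=0x2b, mem[0x0c]=0x1f

MEM[0x2a,0x21,0x0c] = a0 2b 1f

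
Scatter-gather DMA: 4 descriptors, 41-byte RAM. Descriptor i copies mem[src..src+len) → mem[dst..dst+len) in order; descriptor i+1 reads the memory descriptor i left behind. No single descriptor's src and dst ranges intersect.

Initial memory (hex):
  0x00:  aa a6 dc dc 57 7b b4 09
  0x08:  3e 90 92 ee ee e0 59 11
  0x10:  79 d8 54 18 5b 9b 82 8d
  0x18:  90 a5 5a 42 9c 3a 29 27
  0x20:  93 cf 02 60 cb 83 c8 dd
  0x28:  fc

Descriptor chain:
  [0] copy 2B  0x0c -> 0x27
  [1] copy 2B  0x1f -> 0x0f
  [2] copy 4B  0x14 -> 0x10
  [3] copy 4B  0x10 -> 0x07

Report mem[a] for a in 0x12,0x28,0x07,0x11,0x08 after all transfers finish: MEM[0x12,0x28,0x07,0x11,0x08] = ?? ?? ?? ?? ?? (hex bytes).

MEM[0x12,0x28,0x07,0x11,0x08] = 82 e0 5b 9b 9b

  after D0: wrote 2B at 0x27 = eee0
  after D1: wrote 2B at 0x0f = 2793
  after D2: wrote 4B at 0x10 = 5b9b828d
  after D3: wrote 4B at 0x07 = 5b9b828d
query mem[0x12]=0x82, mem[0x28]=0xe0, mem[0x07]=0x5b, mem[0x11]=0x9b, mem[0x08]=0x9b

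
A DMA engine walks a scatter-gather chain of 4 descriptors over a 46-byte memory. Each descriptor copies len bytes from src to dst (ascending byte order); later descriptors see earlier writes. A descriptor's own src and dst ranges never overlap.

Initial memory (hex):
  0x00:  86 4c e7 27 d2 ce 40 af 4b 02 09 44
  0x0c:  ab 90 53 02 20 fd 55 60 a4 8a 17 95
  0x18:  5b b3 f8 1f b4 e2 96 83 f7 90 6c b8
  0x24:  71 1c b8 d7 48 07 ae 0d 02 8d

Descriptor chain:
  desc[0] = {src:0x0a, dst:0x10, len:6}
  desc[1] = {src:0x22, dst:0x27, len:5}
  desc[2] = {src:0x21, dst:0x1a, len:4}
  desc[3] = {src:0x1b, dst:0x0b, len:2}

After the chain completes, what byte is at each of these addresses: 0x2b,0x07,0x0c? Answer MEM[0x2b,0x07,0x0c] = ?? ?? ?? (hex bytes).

MEM[0x2b,0x07,0x0c] = b8 af b8

  after D0: wrote 6B at 0x10 = 0944ab905302
  after D1: wrote 5B at 0x27 = 6cb8711cb8
  after D2: wrote 4B at 0x1a = 906cb871
  after D3: wrote 2B at 0x0b = 6cb8
query mem[0x2b]=0xb8, mem[0x07]=0xaf, mem[0x0c]=0xb8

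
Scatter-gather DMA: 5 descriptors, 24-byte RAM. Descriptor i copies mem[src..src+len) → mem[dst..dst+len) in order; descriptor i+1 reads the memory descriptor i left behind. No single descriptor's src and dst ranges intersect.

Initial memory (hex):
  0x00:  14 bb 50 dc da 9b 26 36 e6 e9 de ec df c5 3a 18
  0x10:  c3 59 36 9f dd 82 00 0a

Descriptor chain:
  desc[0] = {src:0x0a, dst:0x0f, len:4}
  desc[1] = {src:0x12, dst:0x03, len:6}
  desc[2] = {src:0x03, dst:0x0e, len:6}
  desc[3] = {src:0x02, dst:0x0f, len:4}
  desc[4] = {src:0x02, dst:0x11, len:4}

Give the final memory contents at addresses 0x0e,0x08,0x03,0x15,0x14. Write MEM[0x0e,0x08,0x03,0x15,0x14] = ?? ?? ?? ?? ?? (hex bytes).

[0] 0x0a->0x0f len=4 : de ec df c5
[1] 0x12->0x03 len=6 : c5 9f dd 82 00 0a
[2] 0x03->0x0e len=6 : c5 9f dd 82 00 0a
[3] 0x02->0x0f len=4 : 50 c5 9f dd
[4] 0x02->0x11 len=4 : 50 c5 9f dd
query mem[0x0e]=0xc5, mem[0x08]=0x0a, mem[0x03]=0xc5, mem[0x15]=0x82, mem[0x14]=0xdd

MEM[0x0e,0x08,0x03,0x15,0x14] = c5 0a c5 82 dd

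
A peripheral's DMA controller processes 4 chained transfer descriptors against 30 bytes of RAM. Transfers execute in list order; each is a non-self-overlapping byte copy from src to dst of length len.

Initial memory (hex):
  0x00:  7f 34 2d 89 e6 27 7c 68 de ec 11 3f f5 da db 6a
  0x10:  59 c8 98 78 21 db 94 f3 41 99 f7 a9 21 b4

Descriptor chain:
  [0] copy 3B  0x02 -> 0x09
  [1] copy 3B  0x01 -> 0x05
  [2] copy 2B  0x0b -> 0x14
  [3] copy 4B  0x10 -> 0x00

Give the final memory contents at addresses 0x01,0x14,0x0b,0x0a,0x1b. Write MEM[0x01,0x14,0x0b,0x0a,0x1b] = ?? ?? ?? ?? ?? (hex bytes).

MEM[0x01,0x14,0x0b,0x0a,0x1b] = c8 e6 e6 89 a9

[0] 0x02->0x09 len=3 : 2d 89 e6
[1] 0x01->0x05 len=3 : 34 2d 89
[2] 0x0b->0x14 len=2 : e6 f5
[3] 0x10->0x00 len=4 : 59 c8 98 78
query mem[0x01]=0xc8, mem[0x14]=0xe6, mem[0x0b]=0xe6, mem[0x0a]=0x89, mem[0x1b]=0xa9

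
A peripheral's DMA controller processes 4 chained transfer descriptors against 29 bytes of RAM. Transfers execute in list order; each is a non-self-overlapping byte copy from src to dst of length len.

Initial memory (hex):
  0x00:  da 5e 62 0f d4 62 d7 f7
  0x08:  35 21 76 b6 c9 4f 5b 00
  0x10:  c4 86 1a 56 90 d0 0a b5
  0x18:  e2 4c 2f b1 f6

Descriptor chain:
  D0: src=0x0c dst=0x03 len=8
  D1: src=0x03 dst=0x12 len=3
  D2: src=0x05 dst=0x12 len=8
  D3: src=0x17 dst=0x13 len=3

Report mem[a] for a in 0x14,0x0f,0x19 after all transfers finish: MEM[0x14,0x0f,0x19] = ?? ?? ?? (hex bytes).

MEM[0x14,0x0f,0x19] = b6 00 c9

D0: mem[0x03..0x0a] <- [c9 4f 5b 00 c4 86 1a 56]
D1: mem[0x12..0x14] <- [c9 4f 5b]
D2: mem[0x12..0x19] <- [5b 00 c4 86 1a 56 b6 c9]
D3: mem[0x13..0x15] <- [56 b6 c9]
query mem[0x14]=0xb6, mem[0x0f]=0x00, mem[0x19]=0xc9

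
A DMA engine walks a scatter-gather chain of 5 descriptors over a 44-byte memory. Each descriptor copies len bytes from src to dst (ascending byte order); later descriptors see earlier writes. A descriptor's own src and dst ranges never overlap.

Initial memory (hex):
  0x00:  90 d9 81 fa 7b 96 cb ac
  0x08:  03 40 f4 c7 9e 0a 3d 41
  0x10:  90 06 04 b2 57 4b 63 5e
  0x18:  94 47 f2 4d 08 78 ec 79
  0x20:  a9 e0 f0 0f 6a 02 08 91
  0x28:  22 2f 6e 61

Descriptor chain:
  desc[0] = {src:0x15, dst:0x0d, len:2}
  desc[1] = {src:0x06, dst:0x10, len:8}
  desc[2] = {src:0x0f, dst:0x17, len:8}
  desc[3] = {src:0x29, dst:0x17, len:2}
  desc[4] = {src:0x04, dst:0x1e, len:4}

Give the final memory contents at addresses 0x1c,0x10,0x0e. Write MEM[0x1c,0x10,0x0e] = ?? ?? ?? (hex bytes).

MEM[0x1c,0x10,0x0e] = f4 cb 63

  after D0: wrote 2B at 0x0d = 4b63
  after D1: wrote 8B at 0x10 = cbac0340f4c79e4b
  after D2: wrote 8B at 0x17 = 41cbac0340f4c79e
  after D3: wrote 2B at 0x17 = 2f6e
  after D4: wrote 4B at 0x1e = 7b96cbac
query mem[0x1c]=0xf4, mem[0x10]=0xcb, mem[0x0e]=0x63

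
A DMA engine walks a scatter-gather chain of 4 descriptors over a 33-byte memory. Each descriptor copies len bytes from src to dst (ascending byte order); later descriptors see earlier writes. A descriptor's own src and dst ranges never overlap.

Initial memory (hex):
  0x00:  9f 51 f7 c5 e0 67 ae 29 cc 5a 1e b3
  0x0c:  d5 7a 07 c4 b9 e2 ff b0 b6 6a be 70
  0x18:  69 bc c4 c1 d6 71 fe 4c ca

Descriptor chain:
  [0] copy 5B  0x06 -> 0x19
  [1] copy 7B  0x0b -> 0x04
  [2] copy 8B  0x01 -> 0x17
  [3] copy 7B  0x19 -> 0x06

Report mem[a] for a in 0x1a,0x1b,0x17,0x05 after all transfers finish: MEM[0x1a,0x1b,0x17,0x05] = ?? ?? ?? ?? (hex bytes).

MEM[0x1a,0x1b,0x17,0x05] = b3 d5 51 d5

#0 dst[0x19+5] := {0xae,0x29,0xcc,0x5a,0x1e}
#1 dst[0x04+7] := {0xb3,0xd5,0x7a,0x07,0xc4,0xb9,0xe2}
#2 dst[0x17+8] := {0x51,0xf7,0xc5,0xb3,0xd5,0x7a,0x07,0xc4}
#3 dst[0x06+7] := {0xc5,0xb3,0xd5,0x7a,0x07,0xc4,0x4c}
query mem[0x1a]=0xb3, mem[0x1b]=0xd5, mem[0x17]=0x51, mem[0x05]=0xd5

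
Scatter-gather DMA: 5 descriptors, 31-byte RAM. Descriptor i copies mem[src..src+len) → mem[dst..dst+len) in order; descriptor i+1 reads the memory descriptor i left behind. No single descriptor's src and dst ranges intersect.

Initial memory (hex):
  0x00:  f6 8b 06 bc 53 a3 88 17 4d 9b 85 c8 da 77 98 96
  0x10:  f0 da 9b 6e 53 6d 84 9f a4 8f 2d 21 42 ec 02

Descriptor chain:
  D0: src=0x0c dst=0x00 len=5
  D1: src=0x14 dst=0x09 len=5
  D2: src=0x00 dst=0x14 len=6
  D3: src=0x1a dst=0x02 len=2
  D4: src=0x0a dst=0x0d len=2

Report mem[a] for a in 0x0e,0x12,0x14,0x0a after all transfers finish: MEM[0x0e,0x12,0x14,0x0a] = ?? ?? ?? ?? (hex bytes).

[0] 0x0c->0x00 len=5 : da 77 98 96 f0
[1] 0x14->0x09 len=5 : 53 6d 84 9f a4
[2] 0x00->0x14 len=6 : da 77 98 96 f0 a3
[3] 0x1a->0x02 len=2 : 2d 21
[4] 0x0a->0x0d len=2 : 6d 84
query mem[0x0e]=0x84, mem[0x12]=0x9b, mem[0x14]=0xda, mem[0x0a]=0x6d

MEM[0x0e,0x12,0x14,0x0a] = 84 9b da 6d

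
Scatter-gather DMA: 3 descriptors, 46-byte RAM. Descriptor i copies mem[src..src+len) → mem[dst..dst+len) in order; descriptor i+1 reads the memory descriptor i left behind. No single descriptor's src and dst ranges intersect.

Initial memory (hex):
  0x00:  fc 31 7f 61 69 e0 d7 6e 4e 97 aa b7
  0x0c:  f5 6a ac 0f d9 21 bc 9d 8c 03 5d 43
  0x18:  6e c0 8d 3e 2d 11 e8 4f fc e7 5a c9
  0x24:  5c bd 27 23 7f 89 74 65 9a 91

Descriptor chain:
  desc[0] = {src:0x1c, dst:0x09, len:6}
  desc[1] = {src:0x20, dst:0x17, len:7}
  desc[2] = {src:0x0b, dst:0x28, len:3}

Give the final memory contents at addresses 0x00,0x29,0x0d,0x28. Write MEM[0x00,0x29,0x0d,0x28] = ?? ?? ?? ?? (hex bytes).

MEM[0x00,0x29,0x0d,0x28] = fc 4f fc e8

#0 dst[0x09+6] := {0x2d,0x11,0xe8,0x4f,0xfc,0xe7}
#1 dst[0x17+7] := {0xfc,0xe7,0x5a,0xc9,0x5c,0xbd,0x27}
#2 dst[0x28+3] := {0xe8,0x4f,0xfc}
query mem[0x00]=0xfc, mem[0x29]=0x4f, mem[0x0d]=0xfc, mem[0x28]=0xe8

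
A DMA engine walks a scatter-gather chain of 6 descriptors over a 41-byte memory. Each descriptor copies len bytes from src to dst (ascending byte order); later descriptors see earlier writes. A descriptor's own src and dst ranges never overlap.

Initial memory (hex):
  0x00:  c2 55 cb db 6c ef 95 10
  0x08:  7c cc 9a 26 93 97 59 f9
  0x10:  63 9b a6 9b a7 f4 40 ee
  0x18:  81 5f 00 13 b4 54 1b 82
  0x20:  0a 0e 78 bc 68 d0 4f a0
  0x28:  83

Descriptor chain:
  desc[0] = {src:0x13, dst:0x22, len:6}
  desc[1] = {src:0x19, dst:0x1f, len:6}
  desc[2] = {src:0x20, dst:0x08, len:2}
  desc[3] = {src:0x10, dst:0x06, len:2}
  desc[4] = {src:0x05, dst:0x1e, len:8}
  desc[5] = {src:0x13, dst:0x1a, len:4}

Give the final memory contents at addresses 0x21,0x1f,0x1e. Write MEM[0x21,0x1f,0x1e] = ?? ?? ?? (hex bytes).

D0: mem[0x22..0x27] <- [9b a7 f4 40 ee 81]
D1: mem[0x1f..0x24] <- [5f 00 13 b4 54 1b]
D2: mem[0x08..0x09] <- [00 13]
D3: mem[0x06..0x07] <- [63 9b]
D4: mem[0x1e..0x25] <- [ef 63 9b 00 13 9a 26 93]
D5: mem[0x1a..0x1d] <- [9b a7 f4 40]
query mem[0x21]=0x00, mem[0x1f]=0x63, mem[0x1e]=0xef

MEM[0x21,0x1f,0x1e] = 00 63 ef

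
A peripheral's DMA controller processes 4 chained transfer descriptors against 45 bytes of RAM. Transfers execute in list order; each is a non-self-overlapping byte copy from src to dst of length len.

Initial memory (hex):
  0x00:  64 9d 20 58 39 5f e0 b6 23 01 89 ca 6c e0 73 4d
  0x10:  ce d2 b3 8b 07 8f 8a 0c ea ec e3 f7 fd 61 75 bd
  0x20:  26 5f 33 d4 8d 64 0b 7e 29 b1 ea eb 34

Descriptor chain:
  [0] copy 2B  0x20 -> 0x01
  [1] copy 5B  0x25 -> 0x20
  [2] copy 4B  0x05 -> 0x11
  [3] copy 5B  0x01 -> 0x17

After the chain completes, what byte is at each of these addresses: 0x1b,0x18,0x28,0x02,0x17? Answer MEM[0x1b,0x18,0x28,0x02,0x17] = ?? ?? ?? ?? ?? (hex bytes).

D0: mem[0x01..0x02] <- [26 5f]
D1: mem[0x20..0x24] <- [64 0b 7e 29 b1]
D2: mem[0x11..0x14] <- [5f e0 b6 23]
D3: mem[0x17..0x1b] <- [26 5f 58 39 5f]
query mem[0x1b]=0x5f, mem[0x18]=0x5f, mem[0x28]=0x29, mem[0x02]=0x5f, mem[0x17]=0x26

MEM[0x1b,0x18,0x28,0x02,0x17] = 5f 5f 29 5f 26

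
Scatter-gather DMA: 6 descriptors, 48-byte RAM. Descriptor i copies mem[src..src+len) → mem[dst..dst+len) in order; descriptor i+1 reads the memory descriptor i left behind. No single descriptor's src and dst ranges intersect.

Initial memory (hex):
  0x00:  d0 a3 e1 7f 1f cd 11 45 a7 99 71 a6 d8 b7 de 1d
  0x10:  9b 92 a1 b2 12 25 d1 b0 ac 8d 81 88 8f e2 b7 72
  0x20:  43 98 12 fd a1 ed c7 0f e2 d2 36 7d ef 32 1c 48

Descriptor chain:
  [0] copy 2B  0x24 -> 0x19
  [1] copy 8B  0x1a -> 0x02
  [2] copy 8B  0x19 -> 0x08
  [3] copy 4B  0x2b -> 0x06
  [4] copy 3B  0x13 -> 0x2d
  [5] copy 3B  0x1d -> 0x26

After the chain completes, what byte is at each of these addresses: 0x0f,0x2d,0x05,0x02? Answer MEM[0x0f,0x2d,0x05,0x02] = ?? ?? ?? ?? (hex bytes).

MEM[0x0f,0x2d,0x05,0x02] = 43 b2 e2 ed

  after D0: wrote 2B at 0x19 = a1ed
  after D1: wrote 8B at 0x02 = ed888fe2b7724398
  after D2: wrote 8B at 0x08 = a1ed888fe2b77243
  after D3: wrote 4B at 0x06 = 7def321c
  after D4: wrote 3B at 0x2d = b21225
  after D5: wrote 3B at 0x26 = e2b772
query mem[0x0f]=0x43, mem[0x2d]=0xb2, mem[0x05]=0xe2, mem[0x02]=0xed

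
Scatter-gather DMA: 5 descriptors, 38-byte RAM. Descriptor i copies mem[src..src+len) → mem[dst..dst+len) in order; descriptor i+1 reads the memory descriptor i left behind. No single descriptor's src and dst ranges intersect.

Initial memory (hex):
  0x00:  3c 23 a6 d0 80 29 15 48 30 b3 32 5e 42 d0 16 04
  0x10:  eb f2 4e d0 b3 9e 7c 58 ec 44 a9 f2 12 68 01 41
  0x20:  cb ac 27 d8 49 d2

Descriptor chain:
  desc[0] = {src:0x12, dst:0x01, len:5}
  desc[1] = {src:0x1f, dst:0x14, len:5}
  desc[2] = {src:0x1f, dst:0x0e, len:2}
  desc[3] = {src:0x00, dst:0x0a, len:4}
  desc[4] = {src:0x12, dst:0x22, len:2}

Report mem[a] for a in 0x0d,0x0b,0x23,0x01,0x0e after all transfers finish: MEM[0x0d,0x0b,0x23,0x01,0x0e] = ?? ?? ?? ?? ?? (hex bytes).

MEM[0x0d,0x0b,0x23,0x01,0x0e] = b3 4e d0 4e 41

D0: mem[0x01..0x05] <- [4e d0 b3 9e 7c]
D1: mem[0x14..0x18] <- [41 cb ac 27 d8]
D2: mem[0x0e..0x0f] <- [41 cb]
D3: mem[0x0a..0x0d] <- [3c 4e d0 b3]
D4: mem[0x22..0x23] <- [4e d0]
query mem[0x0d]=0xb3, mem[0x0b]=0x4e, mem[0x23]=0xd0, mem[0x01]=0x4e, mem[0x0e]=0x41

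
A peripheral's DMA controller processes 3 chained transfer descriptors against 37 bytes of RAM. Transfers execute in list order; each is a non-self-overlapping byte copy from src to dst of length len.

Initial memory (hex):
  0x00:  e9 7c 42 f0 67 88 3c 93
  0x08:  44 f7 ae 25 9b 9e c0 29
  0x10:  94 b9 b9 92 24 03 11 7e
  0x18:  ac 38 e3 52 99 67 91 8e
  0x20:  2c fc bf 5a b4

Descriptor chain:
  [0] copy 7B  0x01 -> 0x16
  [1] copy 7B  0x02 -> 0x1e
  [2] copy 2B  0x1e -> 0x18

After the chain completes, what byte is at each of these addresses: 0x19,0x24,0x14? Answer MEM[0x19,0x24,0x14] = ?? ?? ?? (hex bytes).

D0: mem[0x16..0x1c] <- [7c 42 f0 67 88 3c 93]
D1: mem[0x1e..0x24] <- [42 f0 67 88 3c 93 44]
D2: mem[0x18..0x19] <- [42 f0]
query mem[0x19]=0xf0, mem[0x24]=0x44, mem[0x14]=0x24

MEM[0x19,0x24,0x14] = f0 44 24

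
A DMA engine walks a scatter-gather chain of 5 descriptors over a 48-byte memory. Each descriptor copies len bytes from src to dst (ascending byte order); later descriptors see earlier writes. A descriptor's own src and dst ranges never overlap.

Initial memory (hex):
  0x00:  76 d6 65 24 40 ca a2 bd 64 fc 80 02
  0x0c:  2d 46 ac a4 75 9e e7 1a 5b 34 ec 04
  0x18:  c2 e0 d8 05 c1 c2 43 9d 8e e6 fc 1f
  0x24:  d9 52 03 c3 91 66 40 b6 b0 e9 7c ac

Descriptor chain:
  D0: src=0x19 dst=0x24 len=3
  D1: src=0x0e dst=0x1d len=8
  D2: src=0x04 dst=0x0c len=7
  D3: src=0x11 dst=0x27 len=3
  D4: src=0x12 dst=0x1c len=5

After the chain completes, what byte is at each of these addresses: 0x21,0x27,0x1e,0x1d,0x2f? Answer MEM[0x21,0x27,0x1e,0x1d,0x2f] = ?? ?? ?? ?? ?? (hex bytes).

[0] 0x19->0x24 len=3 : e0 d8 05
[1] 0x0e->0x1d len=8 : ac a4 75 9e e7 1a 5b 34
[2] 0x04->0x0c len=7 : 40 ca a2 bd 64 fc 80
[3] 0x11->0x27 len=3 : fc 80 1a
[4] 0x12->0x1c len=5 : 80 1a 5b 34 ec
query mem[0x21]=0xe7, mem[0x27]=0xfc, mem[0x1e]=0x5b, mem[0x1d]=0x1a, mem[0x2f]=0xac

MEM[0x21,0x27,0x1e,0x1d,0x2f] = e7 fc 5b 1a ac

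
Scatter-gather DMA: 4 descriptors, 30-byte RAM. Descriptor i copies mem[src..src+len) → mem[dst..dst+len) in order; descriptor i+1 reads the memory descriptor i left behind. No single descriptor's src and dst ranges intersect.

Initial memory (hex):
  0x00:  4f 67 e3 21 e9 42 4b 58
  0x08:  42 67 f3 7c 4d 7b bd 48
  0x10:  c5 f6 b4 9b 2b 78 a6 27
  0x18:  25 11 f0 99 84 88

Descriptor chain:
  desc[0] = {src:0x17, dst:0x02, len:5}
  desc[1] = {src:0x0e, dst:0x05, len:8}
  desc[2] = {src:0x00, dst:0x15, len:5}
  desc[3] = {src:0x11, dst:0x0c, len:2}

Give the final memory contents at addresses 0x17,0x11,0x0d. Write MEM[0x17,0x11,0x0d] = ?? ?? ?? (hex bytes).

#0 dst[0x02+5] := {0x27,0x25,0x11,0xf0,0x99}
#1 dst[0x05+8] := {0xbd,0x48,0xc5,0xf6,0xb4,0x9b,0x2b,0x78}
#2 dst[0x15+5] := {0x4f,0x67,0x27,0x25,0x11}
#3 dst[0x0c+2] := {0xf6,0xb4}
query mem[0x17]=0x27, mem[0x11]=0xf6, mem[0x0d]=0xb4

MEM[0x17,0x11,0x0d] = 27 f6 b4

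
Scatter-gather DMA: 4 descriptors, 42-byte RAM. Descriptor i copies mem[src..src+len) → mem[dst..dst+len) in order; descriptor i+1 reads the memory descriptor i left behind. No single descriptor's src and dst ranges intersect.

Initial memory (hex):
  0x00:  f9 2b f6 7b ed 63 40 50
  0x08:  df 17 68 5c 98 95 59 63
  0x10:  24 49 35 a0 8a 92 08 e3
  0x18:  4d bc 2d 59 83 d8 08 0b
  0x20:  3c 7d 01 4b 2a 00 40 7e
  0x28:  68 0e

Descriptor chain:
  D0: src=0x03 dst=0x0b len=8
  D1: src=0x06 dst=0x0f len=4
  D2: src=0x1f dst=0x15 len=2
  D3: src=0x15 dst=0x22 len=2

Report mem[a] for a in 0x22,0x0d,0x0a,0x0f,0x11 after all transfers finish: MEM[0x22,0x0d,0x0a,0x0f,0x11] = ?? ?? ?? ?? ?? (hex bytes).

MEM[0x22,0x0d,0x0a,0x0f,0x11] = 0b 63 68 40 df

#0 dst[0x0b+8] := {0x7b,0xed,0x63,0x40,0x50,0xdf,0x17,0x68}
#1 dst[0x0f+4] := {0x40,0x50,0xdf,0x17}
#2 dst[0x15+2] := {0x0b,0x3c}
#3 dst[0x22+2] := {0x0b,0x3c}
query mem[0x22]=0x0b, mem[0x0d]=0x63, mem[0x0a]=0x68, mem[0x0f]=0x40, mem[0x11]=0xdf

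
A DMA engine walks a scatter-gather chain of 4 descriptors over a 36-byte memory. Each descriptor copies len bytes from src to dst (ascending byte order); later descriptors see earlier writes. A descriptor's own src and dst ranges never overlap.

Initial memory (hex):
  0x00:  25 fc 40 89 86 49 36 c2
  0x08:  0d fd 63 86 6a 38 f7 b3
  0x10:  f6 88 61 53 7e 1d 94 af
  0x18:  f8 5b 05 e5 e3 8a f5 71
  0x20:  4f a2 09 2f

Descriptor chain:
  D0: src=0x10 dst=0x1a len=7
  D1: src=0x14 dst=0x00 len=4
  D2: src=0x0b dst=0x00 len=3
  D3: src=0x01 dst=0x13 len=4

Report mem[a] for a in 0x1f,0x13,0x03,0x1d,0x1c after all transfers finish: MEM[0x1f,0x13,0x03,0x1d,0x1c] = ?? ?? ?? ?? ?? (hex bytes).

  after D0: wrote 7B at 0x1a = f68861537e1d94
  after D1: wrote 4B at 0x00 = 7e1d94af
  after D2: wrote 3B at 0x00 = 866a38
  after D3: wrote 4B at 0x13 = 6a38af86
query mem[0x1f]=0x1d, mem[0x13]=0x6a, mem[0x03]=0xaf, mem[0x1d]=0x53, mem[0x1c]=0x61

MEM[0x1f,0x13,0x03,0x1d,0x1c] = 1d 6a af 53 61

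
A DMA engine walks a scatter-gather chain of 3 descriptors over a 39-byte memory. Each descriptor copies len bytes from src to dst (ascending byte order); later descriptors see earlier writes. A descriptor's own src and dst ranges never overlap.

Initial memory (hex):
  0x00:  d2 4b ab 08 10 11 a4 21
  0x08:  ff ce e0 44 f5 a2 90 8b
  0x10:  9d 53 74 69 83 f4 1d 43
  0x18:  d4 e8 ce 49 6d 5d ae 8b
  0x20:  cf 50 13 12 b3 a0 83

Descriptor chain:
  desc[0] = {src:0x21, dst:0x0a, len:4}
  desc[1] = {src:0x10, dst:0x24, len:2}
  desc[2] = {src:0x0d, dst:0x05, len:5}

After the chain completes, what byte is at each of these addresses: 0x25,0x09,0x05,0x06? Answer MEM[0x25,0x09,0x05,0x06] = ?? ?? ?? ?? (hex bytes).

D0: mem[0x0a..0x0d] <- [50 13 12 b3]
D1: mem[0x24..0x25] <- [9d 53]
D2: mem[0x05..0x09] <- [b3 90 8b 9d 53]
query mem[0x25]=0x53, mem[0x09]=0x53, mem[0x05]=0xb3, mem[0x06]=0x90

MEM[0x25,0x09,0x05,0x06] = 53 53 b3 90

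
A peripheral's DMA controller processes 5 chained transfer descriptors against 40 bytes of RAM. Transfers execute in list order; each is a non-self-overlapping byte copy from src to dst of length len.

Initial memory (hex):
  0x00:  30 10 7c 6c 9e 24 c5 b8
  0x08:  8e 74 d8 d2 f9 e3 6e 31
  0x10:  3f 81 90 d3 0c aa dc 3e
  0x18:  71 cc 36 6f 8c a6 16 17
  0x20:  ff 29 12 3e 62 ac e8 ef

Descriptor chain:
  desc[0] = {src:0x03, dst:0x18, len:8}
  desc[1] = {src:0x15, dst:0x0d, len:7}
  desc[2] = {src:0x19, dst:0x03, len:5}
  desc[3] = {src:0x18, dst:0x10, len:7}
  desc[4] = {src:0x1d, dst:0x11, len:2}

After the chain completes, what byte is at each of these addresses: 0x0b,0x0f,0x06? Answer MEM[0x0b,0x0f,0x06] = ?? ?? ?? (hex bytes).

MEM[0x0b,0x0f,0x06] = d2 3e b8

  after D0: wrote 8B at 0x18 = 6c9e24c5b88e74d8
  after D1: wrote 7B at 0x0d = aadc3e6c9e24c5
  after D2: wrote 5B at 0x03 = 9e24c5b88e
  after D3: wrote 7B at 0x10 = 6c9e24c5b88e74
  after D4: wrote 2B at 0x11 = 8e74
query mem[0x0b]=0xd2, mem[0x0f]=0x3e, mem[0x06]=0xb8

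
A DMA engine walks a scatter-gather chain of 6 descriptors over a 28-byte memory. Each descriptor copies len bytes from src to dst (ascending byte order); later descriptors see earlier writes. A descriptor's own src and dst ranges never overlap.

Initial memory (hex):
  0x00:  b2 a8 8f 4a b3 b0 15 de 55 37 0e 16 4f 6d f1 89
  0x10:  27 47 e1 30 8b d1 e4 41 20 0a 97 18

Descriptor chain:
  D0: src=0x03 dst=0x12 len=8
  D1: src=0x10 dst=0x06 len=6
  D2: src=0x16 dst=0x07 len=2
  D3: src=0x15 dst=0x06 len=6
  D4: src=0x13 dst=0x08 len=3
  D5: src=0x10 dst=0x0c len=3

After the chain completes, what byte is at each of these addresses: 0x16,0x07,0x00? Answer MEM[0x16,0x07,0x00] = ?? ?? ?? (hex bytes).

MEM[0x16,0x07,0x00] = de de b2

D0: mem[0x12..0x19] <- [4a b3 b0 15 de 55 37 0e]
D1: mem[0x06..0x0b] <- [27 47 4a b3 b0 15]
D2: mem[0x07..0x08] <- [de 55]
D3: mem[0x06..0x0b] <- [15 de 55 37 0e 97]
D4: mem[0x08..0x0a] <- [b3 b0 15]
D5: mem[0x0c..0x0e] <- [27 47 4a]
query mem[0x16]=0xde, mem[0x07]=0xde, mem[0x00]=0xb2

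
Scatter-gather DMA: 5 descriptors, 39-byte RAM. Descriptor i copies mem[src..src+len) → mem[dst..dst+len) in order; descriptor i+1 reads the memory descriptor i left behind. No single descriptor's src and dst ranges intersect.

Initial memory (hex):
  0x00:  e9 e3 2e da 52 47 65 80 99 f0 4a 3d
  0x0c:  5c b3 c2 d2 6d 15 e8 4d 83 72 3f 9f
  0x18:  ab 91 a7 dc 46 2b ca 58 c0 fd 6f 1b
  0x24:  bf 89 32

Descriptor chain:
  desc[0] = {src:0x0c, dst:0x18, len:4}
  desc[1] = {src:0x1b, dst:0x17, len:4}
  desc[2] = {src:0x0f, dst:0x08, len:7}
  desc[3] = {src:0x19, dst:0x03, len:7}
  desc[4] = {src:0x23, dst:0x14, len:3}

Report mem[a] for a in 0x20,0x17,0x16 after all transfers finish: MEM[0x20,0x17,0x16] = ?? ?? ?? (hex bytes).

[0] 0x0c->0x18 len=4 : 5c b3 c2 d2
[1] 0x1b->0x17 len=4 : d2 46 2b ca
[2] 0x0f->0x08 len=7 : d2 6d 15 e8 4d 83 72
[3] 0x19->0x03 len=7 : 2b ca d2 46 2b ca 58
[4] 0x23->0x14 len=3 : 1b bf 89
query mem[0x20]=0xc0, mem[0x17]=0xd2, mem[0x16]=0x89

MEM[0x20,0x17,0x16] = c0 d2 89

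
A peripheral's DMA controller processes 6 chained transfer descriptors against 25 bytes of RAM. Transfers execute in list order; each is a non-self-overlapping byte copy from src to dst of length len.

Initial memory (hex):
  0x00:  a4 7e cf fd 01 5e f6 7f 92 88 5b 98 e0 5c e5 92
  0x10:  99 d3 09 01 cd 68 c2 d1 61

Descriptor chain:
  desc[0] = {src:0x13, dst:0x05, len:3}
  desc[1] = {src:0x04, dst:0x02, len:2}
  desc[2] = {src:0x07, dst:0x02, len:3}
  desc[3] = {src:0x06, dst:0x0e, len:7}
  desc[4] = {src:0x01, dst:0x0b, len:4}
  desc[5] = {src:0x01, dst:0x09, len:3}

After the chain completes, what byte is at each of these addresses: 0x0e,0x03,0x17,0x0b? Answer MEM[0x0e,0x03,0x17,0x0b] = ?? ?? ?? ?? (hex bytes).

D0: mem[0x05..0x07] <- [01 cd 68]
D1: mem[0x02..0x03] <- [01 01]
D2: mem[0x02..0x04] <- [68 92 88]
D3: mem[0x0e..0x14] <- [cd 68 92 88 5b 98 e0]
D4: mem[0x0b..0x0e] <- [7e 68 92 88]
D5: mem[0x09..0x0b] <- [7e 68 92]
query mem[0x0e]=0x88, mem[0x03]=0x92, mem[0x17]=0xd1, mem[0x0b]=0x92

MEM[0x0e,0x03,0x17,0x0b] = 88 92 d1 92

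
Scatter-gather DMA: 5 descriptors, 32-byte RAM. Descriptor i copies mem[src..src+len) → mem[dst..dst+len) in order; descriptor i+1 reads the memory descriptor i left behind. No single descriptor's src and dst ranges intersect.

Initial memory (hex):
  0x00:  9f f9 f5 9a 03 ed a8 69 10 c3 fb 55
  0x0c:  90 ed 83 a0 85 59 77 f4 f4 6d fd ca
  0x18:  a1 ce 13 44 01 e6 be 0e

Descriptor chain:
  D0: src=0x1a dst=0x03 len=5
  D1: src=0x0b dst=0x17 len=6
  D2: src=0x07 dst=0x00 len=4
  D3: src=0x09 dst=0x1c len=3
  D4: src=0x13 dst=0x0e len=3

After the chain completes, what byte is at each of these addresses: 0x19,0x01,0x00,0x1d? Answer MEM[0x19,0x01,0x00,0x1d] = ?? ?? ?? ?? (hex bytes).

MEM[0x19,0x01,0x00,0x1d] = ed 10 be fb

D0: mem[0x03..0x07] <- [13 44 01 e6 be]
D1: mem[0x17..0x1c] <- [55 90 ed 83 a0 85]
D2: mem[0x00..0x03] <- [be 10 c3 fb]
D3: mem[0x1c..0x1e] <- [c3 fb 55]
D4: mem[0x0e..0x10] <- [f4 f4 6d]
query mem[0x19]=0xed, mem[0x01]=0x10, mem[0x00]=0xbe, mem[0x1d]=0xfb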